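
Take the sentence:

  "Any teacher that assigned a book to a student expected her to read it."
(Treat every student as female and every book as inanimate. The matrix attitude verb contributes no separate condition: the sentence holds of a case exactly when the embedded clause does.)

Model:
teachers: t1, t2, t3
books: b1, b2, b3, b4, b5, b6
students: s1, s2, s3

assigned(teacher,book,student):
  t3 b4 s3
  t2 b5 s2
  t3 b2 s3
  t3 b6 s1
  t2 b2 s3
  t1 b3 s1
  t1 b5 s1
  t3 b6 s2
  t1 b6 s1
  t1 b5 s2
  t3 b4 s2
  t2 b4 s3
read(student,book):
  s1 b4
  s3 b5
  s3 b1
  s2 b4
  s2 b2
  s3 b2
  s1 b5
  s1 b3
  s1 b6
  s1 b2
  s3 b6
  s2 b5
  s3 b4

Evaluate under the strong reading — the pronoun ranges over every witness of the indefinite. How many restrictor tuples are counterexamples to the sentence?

"her" takes "a student" as antecedent and "it" takes "a book"; both are donkey pronouns co-varying with the restrictor.
Strong reading: for every (t,b,s) with assigned(t,b,s), read(s,b).
Restrictor triples: (t1,b3,s1)→read(s1,b3) ✓  (t1,b5,s1)→read(s1,b5) ✓  (t1,b5,s2)→read(s2,b5) ✓  (t1,b6,s1)→read(s1,b6) ✓  (t2,b2,s3)→read(s3,b2) ✓  (t2,b4,s3)→read(s3,b4) ✓  (t2,b5,s2)→read(s2,b5) ✓  (t3,b2,s3)→read(s3,b2) ✓  (t3,b4,s2)→read(s2,b4) ✓  (t3,b4,s3)→read(s3,b4) ✓  (t3,b6,s1)→read(s1,b6) ✓  (t3,b6,s2)→read(s2,b6) ✗
Counterexamples (restrictor triples failing the scope): 1.

1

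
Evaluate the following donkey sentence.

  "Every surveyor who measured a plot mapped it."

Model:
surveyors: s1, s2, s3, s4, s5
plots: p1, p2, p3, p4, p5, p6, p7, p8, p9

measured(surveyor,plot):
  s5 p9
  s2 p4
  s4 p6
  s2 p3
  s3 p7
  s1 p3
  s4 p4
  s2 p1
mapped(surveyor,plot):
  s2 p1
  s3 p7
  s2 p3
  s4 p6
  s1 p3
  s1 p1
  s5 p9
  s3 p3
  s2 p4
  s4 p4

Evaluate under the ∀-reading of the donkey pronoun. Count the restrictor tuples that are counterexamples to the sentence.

"it" takes "a plot" as antecedent — a donkey pronoun bound across the clause boundary.
Strong reading: for every (s,p) with measured(s,p), mapped(s,p).
Restrictor pairs: (s1,p3) ✓  (s2,p1) ✓  (s2,p3) ✓  (s2,p4) ✓  (s3,p7) ✓  (s4,p4) ✓  (s4,p6) ✓  (s5,p9) ✓
Counterexamples (restrictor pairs failing the scope): 0.

0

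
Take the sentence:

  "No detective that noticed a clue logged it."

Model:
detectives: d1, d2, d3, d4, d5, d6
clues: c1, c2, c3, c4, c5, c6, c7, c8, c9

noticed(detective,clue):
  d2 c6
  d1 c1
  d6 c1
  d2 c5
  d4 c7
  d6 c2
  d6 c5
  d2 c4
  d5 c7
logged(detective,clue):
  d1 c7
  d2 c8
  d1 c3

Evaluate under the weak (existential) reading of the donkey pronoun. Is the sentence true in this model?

"it" takes "a clue" as antecedent — a donkey pronoun bound across the clause boundary.
Truth condition: for no (d,c) with noticed(d,c) does logged(d,c) hold.
Restrictor pairs — does the scope hold? (d1,c1):fails  (d2,c4):fails  (d2,c5):fails  (d2,c6):fails  (d4,c7):fails  (d5,c7):fails  (d6,c1):fails  (d6,c2):fails  (d6,c5):fails
Scope holds for no restrictor pair, so the sentence is true.

True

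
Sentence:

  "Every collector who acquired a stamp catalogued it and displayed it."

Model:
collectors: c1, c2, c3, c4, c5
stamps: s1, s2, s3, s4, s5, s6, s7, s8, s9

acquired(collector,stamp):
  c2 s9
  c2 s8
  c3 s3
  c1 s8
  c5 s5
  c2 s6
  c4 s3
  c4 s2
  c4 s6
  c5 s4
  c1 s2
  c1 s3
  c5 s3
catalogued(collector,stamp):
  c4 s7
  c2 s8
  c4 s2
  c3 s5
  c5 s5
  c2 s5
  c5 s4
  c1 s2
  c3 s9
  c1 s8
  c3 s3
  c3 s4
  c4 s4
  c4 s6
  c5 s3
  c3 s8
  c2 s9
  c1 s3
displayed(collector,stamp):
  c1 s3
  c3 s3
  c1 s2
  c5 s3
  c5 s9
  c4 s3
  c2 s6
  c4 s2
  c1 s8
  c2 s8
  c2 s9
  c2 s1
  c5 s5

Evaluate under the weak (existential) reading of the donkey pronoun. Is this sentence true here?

True

"it" takes "a stamp" as antecedent — a donkey pronoun bound across the clause boundary.
Weak reading: every collector c with some acquired-stamp has at least one acquired-stamp s such that catalogued(c,s) ∧ displayed(c,s).
Per collector: c1:✓  c2:✓  c3:✓  c4:✓  c5:✓
Every collector in the restrictor has a witness.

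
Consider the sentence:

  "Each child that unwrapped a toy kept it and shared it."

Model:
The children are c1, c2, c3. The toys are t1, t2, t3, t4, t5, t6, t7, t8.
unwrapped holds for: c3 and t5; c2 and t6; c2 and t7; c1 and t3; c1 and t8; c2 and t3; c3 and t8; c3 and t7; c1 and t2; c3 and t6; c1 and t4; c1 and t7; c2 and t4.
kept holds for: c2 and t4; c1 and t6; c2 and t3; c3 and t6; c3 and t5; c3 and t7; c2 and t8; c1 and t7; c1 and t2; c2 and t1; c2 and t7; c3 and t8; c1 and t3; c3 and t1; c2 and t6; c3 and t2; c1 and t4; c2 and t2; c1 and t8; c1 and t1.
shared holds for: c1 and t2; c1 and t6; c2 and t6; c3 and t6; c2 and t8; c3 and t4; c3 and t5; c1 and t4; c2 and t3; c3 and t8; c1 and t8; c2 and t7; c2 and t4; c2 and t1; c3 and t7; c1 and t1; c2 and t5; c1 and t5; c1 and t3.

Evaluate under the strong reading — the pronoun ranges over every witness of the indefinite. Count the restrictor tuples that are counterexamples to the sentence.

"it" takes "a toy" as antecedent — a donkey pronoun bound across the clause boundary.
Strong reading: for every (c,t) with unwrapped(c,t), kept(c,t) ∧ shared(c,t).
Restrictor pairs: (c1,t2) ✓  (c1,t3) ✓  (c1,t4) ✓  (c1,t7) ✗  (c1,t8) ✓  (c2,t3) ✓  (c2,t4) ✓  (c2,t6) ✓  (c2,t7) ✓  (c3,t5) ✓  (c3,t6) ✓  (c3,t7) ✓  (c3,t8) ✓
Counterexamples (restrictor pairs failing the scope): 1.

1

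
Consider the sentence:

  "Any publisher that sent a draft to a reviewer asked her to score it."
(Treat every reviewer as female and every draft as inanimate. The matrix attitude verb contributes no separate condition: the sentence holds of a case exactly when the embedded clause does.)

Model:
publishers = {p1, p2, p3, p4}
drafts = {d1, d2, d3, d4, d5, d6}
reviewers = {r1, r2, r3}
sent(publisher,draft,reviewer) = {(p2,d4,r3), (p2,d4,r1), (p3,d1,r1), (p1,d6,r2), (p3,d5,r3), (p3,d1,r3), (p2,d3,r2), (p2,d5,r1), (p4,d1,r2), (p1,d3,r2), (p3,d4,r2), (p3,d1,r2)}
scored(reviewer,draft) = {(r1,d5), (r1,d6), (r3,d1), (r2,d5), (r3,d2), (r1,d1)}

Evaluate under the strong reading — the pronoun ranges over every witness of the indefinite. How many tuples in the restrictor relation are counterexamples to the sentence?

9

"her" takes "a reviewer" as antecedent and "it" takes "a draft"; both are donkey pronouns co-varying with the restrictor.
Strong reading: for every (p,d,r) with sent(p,d,r), scored(r,d).
Restrictor triples: (p1,d3,r2)→scored(r2,d3) ✗  (p1,d6,r2)→scored(r2,d6) ✗  (p2,d3,r2)→scored(r2,d3) ✗  (p2,d4,r1)→scored(r1,d4) ✗  (p2,d4,r3)→scored(r3,d4) ✗  (p2,d5,r1)→scored(r1,d5) ✓  (p3,d1,r1)→scored(r1,d1) ✓  (p3,d1,r2)→scored(r2,d1) ✗  (p3,d1,r3)→scored(r3,d1) ✓  (p3,d4,r2)→scored(r2,d4) ✗  (p3,d5,r3)→scored(r3,d5) ✗  (p4,d1,r2)→scored(r2,d1) ✗
Counterexamples (restrictor triples failing the scope): 9.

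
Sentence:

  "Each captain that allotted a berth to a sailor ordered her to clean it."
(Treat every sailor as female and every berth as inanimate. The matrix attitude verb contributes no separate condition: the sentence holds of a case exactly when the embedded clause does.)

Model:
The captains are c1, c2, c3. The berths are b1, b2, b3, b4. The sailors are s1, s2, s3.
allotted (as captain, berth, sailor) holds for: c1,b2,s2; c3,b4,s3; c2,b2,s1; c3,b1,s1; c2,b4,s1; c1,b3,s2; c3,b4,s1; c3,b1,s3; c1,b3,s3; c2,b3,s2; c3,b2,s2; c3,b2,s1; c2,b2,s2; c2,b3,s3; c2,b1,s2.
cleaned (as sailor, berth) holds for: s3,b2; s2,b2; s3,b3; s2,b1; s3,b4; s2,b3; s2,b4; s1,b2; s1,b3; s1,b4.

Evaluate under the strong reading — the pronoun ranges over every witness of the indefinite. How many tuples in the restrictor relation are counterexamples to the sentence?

2

"her" takes "a sailor" as antecedent and "it" takes "a berth"; both are donkey pronouns co-varying with the restrictor.
Strong reading: for every (c,b,s) with allotted(c,b,s), cleaned(s,b).
Restrictor triples: (c1,b2,s2)→cleaned(s2,b2) ✓  (c1,b3,s2)→cleaned(s2,b3) ✓  (c1,b3,s3)→cleaned(s3,b3) ✓  (c2,b1,s2)→cleaned(s2,b1) ✓  (c2,b2,s1)→cleaned(s1,b2) ✓  (c2,b2,s2)→cleaned(s2,b2) ✓  (c2,b3,s2)→cleaned(s2,b3) ✓  (c2,b3,s3)→cleaned(s3,b3) ✓  (c2,b4,s1)→cleaned(s1,b4) ✓  (c3,b1,s1)→cleaned(s1,b1) ✗  (c3,b1,s3)→cleaned(s3,b1) ✗  (c3,b2,s1)→cleaned(s1,b2) ✓  (c3,b2,s2)→cleaned(s2,b2) ✓  (c3,b4,s1)→cleaned(s1,b4) ✓  (c3,b4,s3)→cleaned(s3,b4) ✓
Counterexamples (restrictor triples failing the scope): 2.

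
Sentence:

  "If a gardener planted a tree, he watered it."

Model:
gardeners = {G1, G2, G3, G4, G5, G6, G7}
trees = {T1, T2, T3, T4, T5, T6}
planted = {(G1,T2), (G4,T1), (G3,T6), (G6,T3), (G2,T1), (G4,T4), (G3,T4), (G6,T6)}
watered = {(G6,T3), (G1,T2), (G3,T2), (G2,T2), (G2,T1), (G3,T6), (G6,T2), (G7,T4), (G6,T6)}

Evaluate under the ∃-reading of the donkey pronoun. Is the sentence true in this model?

False

"it" takes "a tree" as antecedent — a donkey pronoun bound across the clause boundary.
Weak reading: every gardener g with some planted-tree has at least one planted-tree t such that watered(g,t).
Per gardener: G1:✓  G2:✓  G3:✓  G4:✗  G6:✓
G4 has no witness among its planted-trees.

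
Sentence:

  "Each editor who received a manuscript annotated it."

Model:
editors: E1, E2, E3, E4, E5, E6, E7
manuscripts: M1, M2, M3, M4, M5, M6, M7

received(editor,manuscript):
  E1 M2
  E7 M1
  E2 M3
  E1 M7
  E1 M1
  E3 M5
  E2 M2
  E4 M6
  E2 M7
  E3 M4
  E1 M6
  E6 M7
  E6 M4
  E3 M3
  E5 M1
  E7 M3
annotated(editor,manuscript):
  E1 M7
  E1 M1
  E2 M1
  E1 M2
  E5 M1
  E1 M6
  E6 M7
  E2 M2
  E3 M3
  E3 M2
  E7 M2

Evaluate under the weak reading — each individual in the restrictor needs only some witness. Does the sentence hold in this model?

"it" takes "a manuscript" as antecedent — a donkey pronoun bound across the clause boundary.
Weak reading: every editor e with some received-manuscript has at least one received-manuscript m such that annotated(e,m).
Per editor: E1:✓  E2:✓  E3:✓  E4:✗  E5:✓  E6:✓  E7:✗
E4 has no witness among its received-manuscripts.

False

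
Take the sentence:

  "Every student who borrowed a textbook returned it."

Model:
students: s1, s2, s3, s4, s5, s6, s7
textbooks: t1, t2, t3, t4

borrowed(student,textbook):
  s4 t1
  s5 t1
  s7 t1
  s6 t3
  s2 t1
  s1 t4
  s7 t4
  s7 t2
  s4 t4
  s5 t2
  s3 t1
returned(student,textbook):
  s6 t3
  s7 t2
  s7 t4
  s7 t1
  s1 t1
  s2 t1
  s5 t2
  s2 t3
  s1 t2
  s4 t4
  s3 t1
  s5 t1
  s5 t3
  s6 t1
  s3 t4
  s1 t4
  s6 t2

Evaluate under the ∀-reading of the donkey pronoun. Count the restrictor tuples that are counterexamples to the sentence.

"it" takes "a textbook" as antecedent — a donkey pronoun bound across the clause boundary.
Strong reading: for every (s,t) with borrowed(s,t), returned(s,t).
Restrictor pairs: (s1,t4) ✓  (s2,t1) ✓  (s3,t1) ✓  (s4,t1) ✗  (s4,t4) ✓  (s5,t1) ✓  (s5,t2) ✓  (s6,t3) ✓  (s7,t1) ✓  (s7,t2) ✓  (s7,t4) ✓
Counterexamples (restrictor pairs failing the scope): 1.

1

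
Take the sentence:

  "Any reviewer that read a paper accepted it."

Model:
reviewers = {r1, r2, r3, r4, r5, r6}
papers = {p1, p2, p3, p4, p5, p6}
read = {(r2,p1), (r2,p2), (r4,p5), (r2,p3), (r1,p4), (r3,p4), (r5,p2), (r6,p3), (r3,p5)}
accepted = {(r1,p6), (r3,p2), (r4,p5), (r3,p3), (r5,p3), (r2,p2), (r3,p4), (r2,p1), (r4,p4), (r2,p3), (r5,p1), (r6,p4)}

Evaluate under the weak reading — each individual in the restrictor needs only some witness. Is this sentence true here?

"it" takes "a paper" as antecedent — a donkey pronoun bound across the clause boundary.
Weak reading: every reviewer r with some read-paper has at least one read-paper p such that accepted(r,p).
Per reviewer: r1:✗  r2:✓  r3:✓  r4:✓  r5:✗  r6:✗
r1 has no witness among its read-papers.

False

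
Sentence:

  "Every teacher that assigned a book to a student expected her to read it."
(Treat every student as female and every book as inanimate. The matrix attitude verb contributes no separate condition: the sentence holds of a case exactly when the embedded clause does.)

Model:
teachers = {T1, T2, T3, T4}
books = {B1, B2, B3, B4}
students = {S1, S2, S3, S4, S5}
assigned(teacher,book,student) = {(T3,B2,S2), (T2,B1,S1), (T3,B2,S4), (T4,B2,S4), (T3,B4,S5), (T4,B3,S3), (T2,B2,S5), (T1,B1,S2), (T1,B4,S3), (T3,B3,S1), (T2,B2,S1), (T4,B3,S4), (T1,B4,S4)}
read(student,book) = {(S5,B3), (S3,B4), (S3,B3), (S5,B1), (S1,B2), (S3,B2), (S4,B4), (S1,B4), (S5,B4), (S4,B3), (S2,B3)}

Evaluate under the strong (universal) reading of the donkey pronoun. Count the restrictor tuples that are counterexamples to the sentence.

7

"her" takes "a student" as antecedent and "it" takes "a book"; both are donkey pronouns co-varying with the restrictor.
Strong reading: for every (t,b,s) with assigned(t,b,s), read(s,b).
Restrictor triples: (T1,B1,S2)→read(S2,B1) ✗  (T1,B4,S3)→read(S3,B4) ✓  (T1,B4,S4)→read(S4,B4) ✓  (T2,B1,S1)→read(S1,B1) ✗  (T2,B2,S1)→read(S1,B2) ✓  (T2,B2,S5)→read(S5,B2) ✗  (T3,B2,S2)→read(S2,B2) ✗  (T3,B2,S4)→read(S4,B2) ✗  (T3,B3,S1)→read(S1,B3) ✗  (T3,B4,S5)→read(S5,B4) ✓  (T4,B2,S4)→read(S4,B2) ✗  (T4,B3,S3)→read(S3,B3) ✓  (T4,B3,S4)→read(S4,B3) ✓
Counterexamples (restrictor triples failing the scope): 7.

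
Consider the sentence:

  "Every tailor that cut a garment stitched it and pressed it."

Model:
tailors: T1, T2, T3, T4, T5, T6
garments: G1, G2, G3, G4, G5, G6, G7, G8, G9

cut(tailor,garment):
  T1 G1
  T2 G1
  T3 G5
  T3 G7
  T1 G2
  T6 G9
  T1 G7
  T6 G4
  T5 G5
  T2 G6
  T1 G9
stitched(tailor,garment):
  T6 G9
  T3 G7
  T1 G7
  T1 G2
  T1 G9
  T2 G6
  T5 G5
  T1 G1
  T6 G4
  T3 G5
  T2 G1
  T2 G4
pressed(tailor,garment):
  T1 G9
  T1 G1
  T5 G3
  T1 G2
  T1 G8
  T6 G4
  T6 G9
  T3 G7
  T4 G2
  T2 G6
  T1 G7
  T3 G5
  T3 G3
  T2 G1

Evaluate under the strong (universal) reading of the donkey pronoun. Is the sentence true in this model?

"it" takes "a garment" as antecedent — a donkey pronoun bound across the clause boundary.
Strong reading: for every (t,g) with cut(t,g), stitched(t,g) ∧ pressed(t,g).
Restrictor pairs: (T1,G1) ✓  (T1,G2) ✓  (T1,G7) ✓  (T1,G9) ✓  (T2,G1) ✓  (T2,G6) ✓  (T3,G5) ✓  (T3,G7) ✓  (T5,G5) ✗  (T6,G4) ✓  (T6,G9) ✓
Counterexample: (T5,G5) is in cut but fails the scope.

False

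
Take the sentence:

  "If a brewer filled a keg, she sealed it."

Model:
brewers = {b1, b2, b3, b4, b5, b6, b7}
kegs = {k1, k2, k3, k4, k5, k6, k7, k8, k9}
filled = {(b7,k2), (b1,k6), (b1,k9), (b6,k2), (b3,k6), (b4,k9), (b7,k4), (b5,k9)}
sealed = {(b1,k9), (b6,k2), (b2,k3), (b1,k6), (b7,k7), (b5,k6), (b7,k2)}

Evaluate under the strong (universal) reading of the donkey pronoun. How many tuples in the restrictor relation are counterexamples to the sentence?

"it" takes "a keg" as antecedent — a donkey pronoun bound across the clause boundary.
Strong reading: for every (b,k) with filled(b,k), sealed(b,k).
Restrictor pairs: (b1,k6) ✓  (b1,k9) ✓  (b3,k6) ✗  (b4,k9) ✗  (b5,k9) ✗  (b6,k2) ✓  (b7,k2) ✓  (b7,k4) ✗
Counterexamples (restrictor pairs failing the scope): 4.

4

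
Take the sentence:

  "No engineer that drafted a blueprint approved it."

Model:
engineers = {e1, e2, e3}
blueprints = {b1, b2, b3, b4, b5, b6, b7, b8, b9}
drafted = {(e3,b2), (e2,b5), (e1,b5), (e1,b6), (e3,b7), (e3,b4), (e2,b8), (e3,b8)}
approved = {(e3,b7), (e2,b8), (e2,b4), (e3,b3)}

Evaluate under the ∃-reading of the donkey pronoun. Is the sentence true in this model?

False

"it" takes "a blueprint" as antecedent — a donkey pronoun bound across the clause boundary.
Truth condition: for no (e,b) with drafted(e,b) does approved(e,b) hold.
Restrictor pairs — does the scope hold? (e1,b5):fails  (e1,b6):fails  (e2,b5):fails  (e2,b8):holds  (e3,b2):fails  (e3,b4):fails  (e3,b7):holds  (e3,b8):fails
Scope holds for 2 pair(s), so the sentence is false.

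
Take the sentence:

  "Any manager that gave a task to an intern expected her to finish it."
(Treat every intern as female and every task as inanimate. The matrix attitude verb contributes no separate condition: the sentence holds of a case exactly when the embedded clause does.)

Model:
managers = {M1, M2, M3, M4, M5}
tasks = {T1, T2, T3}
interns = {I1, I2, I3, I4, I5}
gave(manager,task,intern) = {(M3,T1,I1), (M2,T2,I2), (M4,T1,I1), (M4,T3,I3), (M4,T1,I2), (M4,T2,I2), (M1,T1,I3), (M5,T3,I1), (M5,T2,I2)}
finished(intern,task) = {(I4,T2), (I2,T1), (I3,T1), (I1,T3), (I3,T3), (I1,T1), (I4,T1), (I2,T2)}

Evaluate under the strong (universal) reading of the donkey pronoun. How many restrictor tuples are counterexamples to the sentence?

0

"her" takes "an intern" as antecedent and "it" takes "a task"; both are donkey pronouns co-varying with the restrictor.
Strong reading: for every (m,t,i) with gave(m,t,i), finished(i,t).
Restrictor triples: (M1,T1,I3)→finished(I3,T1) ✓  (M2,T2,I2)→finished(I2,T2) ✓  (M3,T1,I1)→finished(I1,T1) ✓  (M4,T1,I1)→finished(I1,T1) ✓  (M4,T1,I2)→finished(I2,T1) ✓  (M4,T2,I2)→finished(I2,T2) ✓  (M4,T3,I3)→finished(I3,T3) ✓  (M5,T2,I2)→finished(I2,T2) ✓  (M5,T3,I1)→finished(I1,T3) ✓
Counterexamples (restrictor triples failing the scope): 0.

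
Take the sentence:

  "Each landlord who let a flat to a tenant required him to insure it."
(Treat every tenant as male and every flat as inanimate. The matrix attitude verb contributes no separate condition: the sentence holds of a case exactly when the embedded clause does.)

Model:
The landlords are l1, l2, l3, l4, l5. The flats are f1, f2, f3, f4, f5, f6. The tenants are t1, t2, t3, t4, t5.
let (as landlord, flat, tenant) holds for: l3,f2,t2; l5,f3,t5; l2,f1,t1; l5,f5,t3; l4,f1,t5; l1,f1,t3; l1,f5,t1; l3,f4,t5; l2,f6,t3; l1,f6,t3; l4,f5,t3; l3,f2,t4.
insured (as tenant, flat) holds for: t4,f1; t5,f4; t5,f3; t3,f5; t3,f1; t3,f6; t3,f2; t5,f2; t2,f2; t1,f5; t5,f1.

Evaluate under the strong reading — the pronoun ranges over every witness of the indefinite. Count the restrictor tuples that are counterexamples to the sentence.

2

"him" takes "a tenant" as antecedent and "it" takes "a flat"; both are donkey pronouns co-varying with the restrictor.
Strong reading: for every (l,f,t) with let(l,f,t), insured(t,f).
Restrictor triples: (l1,f1,t3)→insured(t3,f1) ✓  (l1,f5,t1)→insured(t1,f5) ✓  (l1,f6,t3)→insured(t3,f6) ✓  (l2,f1,t1)→insured(t1,f1) ✗  (l2,f6,t3)→insured(t3,f6) ✓  (l3,f2,t2)→insured(t2,f2) ✓  (l3,f2,t4)→insured(t4,f2) ✗  (l3,f4,t5)→insured(t5,f4) ✓  (l4,f1,t5)→insured(t5,f1) ✓  (l4,f5,t3)→insured(t3,f5) ✓  (l5,f3,t5)→insured(t5,f3) ✓  (l5,f5,t3)→insured(t3,f5) ✓
Counterexamples (restrictor triples failing the scope): 2.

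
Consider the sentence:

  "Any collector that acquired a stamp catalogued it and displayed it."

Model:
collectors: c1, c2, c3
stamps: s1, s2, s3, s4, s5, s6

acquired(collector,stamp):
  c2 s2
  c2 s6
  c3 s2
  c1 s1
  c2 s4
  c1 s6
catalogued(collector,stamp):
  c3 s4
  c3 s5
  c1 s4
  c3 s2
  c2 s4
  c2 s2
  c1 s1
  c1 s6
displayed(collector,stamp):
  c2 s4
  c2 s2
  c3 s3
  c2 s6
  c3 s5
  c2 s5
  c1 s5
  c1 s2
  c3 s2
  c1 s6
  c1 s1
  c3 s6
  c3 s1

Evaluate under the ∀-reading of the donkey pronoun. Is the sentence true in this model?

"it" takes "a stamp" as antecedent — a donkey pronoun bound across the clause boundary.
Strong reading: for every (c,s) with acquired(c,s), catalogued(c,s) ∧ displayed(c,s).
Restrictor pairs: (c1,s1) ✓  (c1,s6) ✓  (c2,s2) ✓  (c2,s4) ✓  (c2,s6) ✗  (c3,s2) ✓
Counterexample: (c2,s6) is in acquired but fails the scope.

False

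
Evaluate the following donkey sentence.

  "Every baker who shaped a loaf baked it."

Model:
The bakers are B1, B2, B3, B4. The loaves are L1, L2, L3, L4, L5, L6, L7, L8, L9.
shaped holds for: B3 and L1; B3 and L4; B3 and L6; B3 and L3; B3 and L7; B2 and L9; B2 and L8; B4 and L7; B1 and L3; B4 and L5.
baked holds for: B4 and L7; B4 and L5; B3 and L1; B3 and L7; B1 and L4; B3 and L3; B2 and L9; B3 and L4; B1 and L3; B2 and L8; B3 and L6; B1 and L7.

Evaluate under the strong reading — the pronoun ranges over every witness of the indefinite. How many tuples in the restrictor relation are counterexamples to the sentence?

"it" takes "a loaf" as antecedent — a donkey pronoun bound across the clause boundary.
Strong reading: for every (b,l) with shaped(b,l), baked(b,l).
Restrictor pairs: (B1,L3) ✓  (B2,L8) ✓  (B2,L9) ✓  (B3,L1) ✓  (B3,L3) ✓  (B3,L4) ✓  (B3,L6) ✓  (B3,L7) ✓  (B4,L5) ✓  (B4,L7) ✓
Counterexamples (restrictor pairs failing the scope): 0.

0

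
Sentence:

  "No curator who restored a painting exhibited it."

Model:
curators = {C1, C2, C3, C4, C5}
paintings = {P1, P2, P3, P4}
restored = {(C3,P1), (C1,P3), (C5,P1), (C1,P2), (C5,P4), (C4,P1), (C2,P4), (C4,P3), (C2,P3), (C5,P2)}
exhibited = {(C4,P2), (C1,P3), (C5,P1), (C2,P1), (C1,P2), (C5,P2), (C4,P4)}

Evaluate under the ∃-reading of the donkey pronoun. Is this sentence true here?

"it" takes "a painting" as antecedent — a donkey pronoun bound across the clause boundary.
Truth condition: for no (c,p) with restored(c,p) does exhibited(c,p) hold.
Restrictor pairs — does the scope hold? (C1,P2):holds  (C1,P3):holds  (C2,P3):fails  (C2,P4):fails  (C3,P1):fails  (C4,P1):fails  (C4,P3):fails  (C5,P1):holds  (C5,P2):holds  (C5,P4):fails
Scope holds for 4 pair(s), so the sentence is false.

False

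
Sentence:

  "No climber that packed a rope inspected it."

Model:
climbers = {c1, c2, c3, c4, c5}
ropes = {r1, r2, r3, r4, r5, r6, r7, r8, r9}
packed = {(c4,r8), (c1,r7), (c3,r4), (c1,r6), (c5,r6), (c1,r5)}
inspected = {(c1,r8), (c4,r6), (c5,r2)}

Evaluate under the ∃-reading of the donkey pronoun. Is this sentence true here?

True

"it" takes "a rope" as antecedent — a donkey pronoun bound across the clause boundary.
Truth condition: for no (c,r) with packed(c,r) does inspected(c,r) hold.
Restrictor pairs — does the scope hold? (c1,r5):fails  (c1,r6):fails  (c1,r7):fails  (c3,r4):fails  (c4,r8):fails  (c5,r6):fails
Scope holds for no restrictor pair, so the sentence is true.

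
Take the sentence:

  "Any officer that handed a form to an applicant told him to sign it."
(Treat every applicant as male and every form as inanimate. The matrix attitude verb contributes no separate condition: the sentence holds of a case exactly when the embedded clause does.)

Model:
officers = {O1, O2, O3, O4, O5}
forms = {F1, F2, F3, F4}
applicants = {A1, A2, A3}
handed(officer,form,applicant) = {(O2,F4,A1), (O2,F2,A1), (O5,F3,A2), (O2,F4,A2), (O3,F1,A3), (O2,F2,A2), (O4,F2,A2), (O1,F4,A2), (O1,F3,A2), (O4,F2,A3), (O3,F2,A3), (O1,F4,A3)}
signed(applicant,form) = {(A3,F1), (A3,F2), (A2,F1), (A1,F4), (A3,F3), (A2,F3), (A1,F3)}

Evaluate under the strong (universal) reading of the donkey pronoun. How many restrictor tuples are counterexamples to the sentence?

6

"him" takes "an applicant" as antecedent and "it" takes "a form"; both are donkey pronouns co-varying with the restrictor.
Strong reading: for every (o,f,a) with handed(o,f,a), signed(a,f).
Restrictor triples: (O1,F3,A2)→signed(A2,F3) ✓  (O1,F4,A2)→signed(A2,F4) ✗  (O1,F4,A3)→signed(A3,F4) ✗  (O2,F2,A1)→signed(A1,F2) ✗  (O2,F2,A2)→signed(A2,F2) ✗  (O2,F4,A1)→signed(A1,F4) ✓  (O2,F4,A2)→signed(A2,F4) ✗  (O3,F1,A3)→signed(A3,F1) ✓  (O3,F2,A3)→signed(A3,F2) ✓  (O4,F2,A2)→signed(A2,F2) ✗  (O4,F2,A3)→signed(A3,F2) ✓  (O5,F3,A2)→signed(A2,F3) ✓
Counterexamples (restrictor triples failing the scope): 6.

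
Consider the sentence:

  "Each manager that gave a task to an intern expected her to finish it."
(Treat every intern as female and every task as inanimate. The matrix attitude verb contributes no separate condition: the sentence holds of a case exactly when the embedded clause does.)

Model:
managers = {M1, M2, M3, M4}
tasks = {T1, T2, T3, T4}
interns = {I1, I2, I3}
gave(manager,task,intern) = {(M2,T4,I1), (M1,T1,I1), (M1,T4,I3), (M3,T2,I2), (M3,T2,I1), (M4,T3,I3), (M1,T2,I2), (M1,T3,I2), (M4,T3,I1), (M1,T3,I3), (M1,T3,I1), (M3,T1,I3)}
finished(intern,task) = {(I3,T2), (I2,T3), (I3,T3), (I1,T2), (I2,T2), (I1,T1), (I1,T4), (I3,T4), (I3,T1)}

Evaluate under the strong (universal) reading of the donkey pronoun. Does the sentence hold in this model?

"her" takes "an intern" as antecedent and "it" takes "a task"; both are donkey pronouns co-varying with the restrictor.
Strong reading: for every (m,t,i) with gave(m,t,i), finished(i,t).
Restrictor triples: (M1,T1,I1)→finished(I1,T1) ✓  (M1,T2,I2)→finished(I2,T2) ✓  (M1,T3,I1)→finished(I1,T3) ✗  (M1,T3,I2)→finished(I2,T3) ✓  (M1,T3,I3)→finished(I3,T3) ✓  (M1,T4,I3)→finished(I3,T4) ✓  (M2,T4,I1)→finished(I1,T4) ✓  (M3,T1,I3)→finished(I3,T1) ✓  (M3,T2,I1)→finished(I1,T2) ✓  (M3,T2,I2)→finished(I2,T2) ✓  (M4,T3,I1)→finished(I1,T3) ✗  (M4,T3,I3)→finished(I3,T3) ✓
Counterexample: (M1,T3,I1) — finished(I1,T3) does not hold.

False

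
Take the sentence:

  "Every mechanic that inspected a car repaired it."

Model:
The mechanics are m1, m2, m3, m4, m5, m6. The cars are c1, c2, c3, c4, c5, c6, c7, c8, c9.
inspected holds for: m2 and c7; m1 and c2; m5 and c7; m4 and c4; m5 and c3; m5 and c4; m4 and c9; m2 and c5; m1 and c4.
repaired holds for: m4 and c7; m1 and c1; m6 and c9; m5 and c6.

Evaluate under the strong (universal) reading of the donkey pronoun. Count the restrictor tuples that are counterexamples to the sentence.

"it" takes "a car" as antecedent — a donkey pronoun bound across the clause boundary.
Strong reading: for every (m,c) with inspected(m,c), repaired(m,c).
Restrictor pairs: (m1,c2) ✗  (m1,c4) ✗  (m2,c5) ✗  (m2,c7) ✗  (m4,c4) ✗  (m4,c9) ✗  (m5,c3) ✗  (m5,c4) ✗  (m5,c7) ✗
Counterexamples (restrictor pairs failing the scope): 9.

9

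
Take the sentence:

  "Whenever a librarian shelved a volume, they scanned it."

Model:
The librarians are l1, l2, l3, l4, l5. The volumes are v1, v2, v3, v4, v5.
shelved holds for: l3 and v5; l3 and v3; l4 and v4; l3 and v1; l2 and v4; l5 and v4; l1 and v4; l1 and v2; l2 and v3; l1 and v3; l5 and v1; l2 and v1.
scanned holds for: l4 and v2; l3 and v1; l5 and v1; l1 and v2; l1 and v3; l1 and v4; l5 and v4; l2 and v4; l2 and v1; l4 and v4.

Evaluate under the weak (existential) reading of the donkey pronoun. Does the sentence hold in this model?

"it" takes "a volume" as antecedent — a donkey pronoun bound across the clause boundary.
Weak reading: every librarian l with some shelved-volume has at least one shelved-volume v such that scanned(l,v).
Per librarian: l1:✓  l2:✓  l3:✓  l4:✓  l5:✓
Every librarian in the restrictor has a witness.

True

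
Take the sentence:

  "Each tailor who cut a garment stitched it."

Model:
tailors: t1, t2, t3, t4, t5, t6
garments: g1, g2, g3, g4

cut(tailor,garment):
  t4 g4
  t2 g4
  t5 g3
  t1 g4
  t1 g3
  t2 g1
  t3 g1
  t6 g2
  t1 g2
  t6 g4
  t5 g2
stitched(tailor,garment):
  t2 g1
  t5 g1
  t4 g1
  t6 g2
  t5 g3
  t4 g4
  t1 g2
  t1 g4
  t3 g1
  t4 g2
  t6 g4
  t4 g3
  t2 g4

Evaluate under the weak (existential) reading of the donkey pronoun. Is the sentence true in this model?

"it" takes "a garment" as antecedent — a donkey pronoun bound across the clause boundary.
Weak reading: every tailor t with some cut-garment has at least one cut-garment g such that stitched(t,g).
Per tailor: t1:✓  t2:✓  t3:✓  t4:✓  t5:✓  t6:✓
Every tailor in the restrictor has a witness.

True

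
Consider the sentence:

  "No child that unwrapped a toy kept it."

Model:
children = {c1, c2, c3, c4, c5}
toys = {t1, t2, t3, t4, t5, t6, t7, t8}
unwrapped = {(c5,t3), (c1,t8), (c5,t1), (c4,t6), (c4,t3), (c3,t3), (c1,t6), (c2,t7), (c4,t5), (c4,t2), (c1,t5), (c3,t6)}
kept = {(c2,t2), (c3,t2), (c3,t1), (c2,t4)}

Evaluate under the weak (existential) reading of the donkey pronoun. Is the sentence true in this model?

True

"it" takes "a toy" as antecedent — a donkey pronoun bound across the clause boundary.
Truth condition: for no (c,t) with unwrapped(c,t) does kept(c,t) hold.
Restrictor pairs — does the scope hold? (c1,t5):fails  (c1,t6):fails  (c1,t8):fails  (c2,t7):fails  (c3,t3):fails  (c3,t6):fails  (c4,t2):fails  (c4,t3):fails  (c4,t5):fails  (c4,t6):fails  (c5,t1):fails  (c5,t3):fails
Scope holds for no restrictor pair, so the sentence is true.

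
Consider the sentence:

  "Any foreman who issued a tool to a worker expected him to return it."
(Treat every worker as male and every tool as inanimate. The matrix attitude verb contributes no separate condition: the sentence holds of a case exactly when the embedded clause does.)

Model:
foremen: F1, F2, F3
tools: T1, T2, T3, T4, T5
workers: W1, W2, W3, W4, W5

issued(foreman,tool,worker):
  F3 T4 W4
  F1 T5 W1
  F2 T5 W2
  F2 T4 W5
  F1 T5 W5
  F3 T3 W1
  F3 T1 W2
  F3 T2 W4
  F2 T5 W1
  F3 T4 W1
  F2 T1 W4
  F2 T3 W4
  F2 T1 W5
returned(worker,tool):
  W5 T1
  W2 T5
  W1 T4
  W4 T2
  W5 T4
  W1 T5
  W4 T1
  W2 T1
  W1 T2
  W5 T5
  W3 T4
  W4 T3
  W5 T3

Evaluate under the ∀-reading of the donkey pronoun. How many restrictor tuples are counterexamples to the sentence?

"him" takes "a worker" as antecedent and "it" takes "a tool"; both are donkey pronouns co-varying with the restrictor.
Strong reading: for every (f,t,w) with issued(f,t,w), returned(w,t).
Restrictor triples: (F1,T5,W1)→returned(W1,T5) ✓  (F1,T5,W5)→returned(W5,T5) ✓  (F2,T1,W4)→returned(W4,T1) ✓  (F2,T1,W5)→returned(W5,T1) ✓  (F2,T3,W4)→returned(W4,T3) ✓  (F2,T4,W5)→returned(W5,T4) ✓  (F2,T5,W1)→returned(W1,T5) ✓  (F2,T5,W2)→returned(W2,T5) ✓  (F3,T1,W2)→returned(W2,T1) ✓  (F3,T2,W4)→returned(W4,T2) ✓  (F3,T3,W1)→returned(W1,T3) ✗  (F3,T4,W1)→returned(W1,T4) ✓  (F3,T4,W4)→returned(W4,T4) ✗
Counterexamples (restrictor triples failing the scope): 2.

2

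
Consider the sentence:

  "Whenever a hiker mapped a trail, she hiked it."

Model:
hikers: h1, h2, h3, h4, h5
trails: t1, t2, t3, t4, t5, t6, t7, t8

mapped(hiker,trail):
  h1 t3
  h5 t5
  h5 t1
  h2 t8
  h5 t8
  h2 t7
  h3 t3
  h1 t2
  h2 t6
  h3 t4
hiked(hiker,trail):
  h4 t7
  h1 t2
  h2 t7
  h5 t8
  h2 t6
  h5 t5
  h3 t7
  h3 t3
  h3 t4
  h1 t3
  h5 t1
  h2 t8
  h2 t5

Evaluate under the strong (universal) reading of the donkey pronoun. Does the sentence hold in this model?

"it" takes "a trail" as antecedent — a donkey pronoun bound across the clause boundary.
Strong reading: for every (h,t) with mapped(h,t), hiked(h,t).
Restrictor pairs: (h1,t2) ✓  (h1,t3) ✓  (h2,t6) ✓  (h2,t7) ✓  (h2,t8) ✓  (h3,t3) ✓  (h3,t4) ✓  (h5,t1) ✓  (h5,t5) ✓  (h5,t8) ✓
Every restrictor pair satisfies the scope.

True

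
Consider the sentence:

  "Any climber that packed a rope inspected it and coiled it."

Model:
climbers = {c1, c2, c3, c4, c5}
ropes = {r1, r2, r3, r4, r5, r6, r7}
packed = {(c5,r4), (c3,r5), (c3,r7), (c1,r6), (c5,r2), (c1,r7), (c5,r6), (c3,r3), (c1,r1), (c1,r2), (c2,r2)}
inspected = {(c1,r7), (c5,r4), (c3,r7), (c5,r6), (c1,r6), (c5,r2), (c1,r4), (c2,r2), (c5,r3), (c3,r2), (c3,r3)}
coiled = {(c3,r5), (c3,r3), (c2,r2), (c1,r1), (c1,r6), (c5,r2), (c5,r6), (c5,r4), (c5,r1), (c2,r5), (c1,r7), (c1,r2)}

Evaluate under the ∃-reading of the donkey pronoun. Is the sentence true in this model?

"it" takes "a rope" as antecedent — a donkey pronoun bound across the clause boundary.
Weak reading: every climber c with some packed-rope has at least one packed-rope r such that inspected(c,r) ∧ coiled(c,r).
Per climber: c1:✓  c2:✓  c3:✓  c5:✓
Every climber in the restrictor has a witness.

True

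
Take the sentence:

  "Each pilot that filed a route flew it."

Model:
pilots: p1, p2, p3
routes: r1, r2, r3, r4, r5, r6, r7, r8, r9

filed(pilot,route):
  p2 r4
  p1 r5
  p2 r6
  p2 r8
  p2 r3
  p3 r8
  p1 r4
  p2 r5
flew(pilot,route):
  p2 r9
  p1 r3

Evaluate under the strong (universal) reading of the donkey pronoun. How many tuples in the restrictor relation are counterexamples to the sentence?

8

"it" takes "a route" as antecedent — a donkey pronoun bound across the clause boundary.
Strong reading: for every (p,r) with filed(p,r), flew(p,r).
Restrictor pairs: (p1,r4) ✗  (p1,r5) ✗  (p2,r3) ✗  (p2,r4) ✗  (p2,r5) ✗  (p2,r6) ✗  (p2,r8) ✗  (p3,r8) ✗
Counterexamples (restrictor pairs failing the scope): 8.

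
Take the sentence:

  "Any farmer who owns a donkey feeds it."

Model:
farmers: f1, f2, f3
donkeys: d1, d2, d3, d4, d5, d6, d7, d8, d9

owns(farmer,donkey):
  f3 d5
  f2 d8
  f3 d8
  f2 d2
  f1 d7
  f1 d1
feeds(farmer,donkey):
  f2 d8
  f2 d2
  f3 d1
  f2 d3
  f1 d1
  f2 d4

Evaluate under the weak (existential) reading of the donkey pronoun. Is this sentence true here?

False

"it" takes "a donkey" as antecedent — a donkey pronoun bound across the clause boundary.
Weak reading: every farmer f with some owns-donkey has at least one owns-donkey d such that feeds(f,d).
Per farmer: f1:✓  f2:✓  f3:✗
f3 has no witness among its owns-donkeys.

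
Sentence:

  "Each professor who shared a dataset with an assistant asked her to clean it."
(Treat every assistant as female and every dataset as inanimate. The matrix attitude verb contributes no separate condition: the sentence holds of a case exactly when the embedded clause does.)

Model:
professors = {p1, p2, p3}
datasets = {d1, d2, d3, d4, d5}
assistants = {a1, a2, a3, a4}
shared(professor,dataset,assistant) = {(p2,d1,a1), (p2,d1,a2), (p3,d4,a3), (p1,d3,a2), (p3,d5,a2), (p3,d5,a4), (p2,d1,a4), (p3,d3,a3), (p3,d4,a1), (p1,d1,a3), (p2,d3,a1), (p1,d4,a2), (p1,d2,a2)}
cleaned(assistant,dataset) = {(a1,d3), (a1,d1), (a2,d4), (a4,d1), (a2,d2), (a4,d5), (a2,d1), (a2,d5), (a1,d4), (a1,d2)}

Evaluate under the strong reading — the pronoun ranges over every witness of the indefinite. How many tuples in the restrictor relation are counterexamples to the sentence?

"her" takes "an assistant" as antecedent and "it" takes "a dataset"; both are donkey pronouns co-varying with the restrictor.
Strong reading: for every (p,d,a) with shared(p,d,a), cleaned(a,d).
Restrictor triples: (p1,d1,a3)→cleaned(a3,d1) ✗  (p1,d2,a2)→cleaned(a2,d2) ✓  (p1,d3,a2)→cleaned(a2,d3) ✗  (p1,d4,a2)→cleaned(a2,d4) ✓  (p2,d1,a1)→cleaned(a1,d1) ✓  (p2,d1,a2)→cleaned(a2,d1) ✓  (p2,d1,a4)→cleaned(a4,d1) ✓  (p2,d3,a1)→cleaned(a1,d3) ✓  (p3,d3,a3)→cleaned(a3,d3) ✗  (p3,d4,a1)→cleaned(a1,d4) ✓  (p3,d4,a3)→cleaned(a3,d4) ✗  (p3,d5,a2)→cleaned(a2,d5) ✓  (p3,d5,a4)→cleaned(a4,d5) ✓
Counterexamples (restrictor triples failing the scope): 4.

4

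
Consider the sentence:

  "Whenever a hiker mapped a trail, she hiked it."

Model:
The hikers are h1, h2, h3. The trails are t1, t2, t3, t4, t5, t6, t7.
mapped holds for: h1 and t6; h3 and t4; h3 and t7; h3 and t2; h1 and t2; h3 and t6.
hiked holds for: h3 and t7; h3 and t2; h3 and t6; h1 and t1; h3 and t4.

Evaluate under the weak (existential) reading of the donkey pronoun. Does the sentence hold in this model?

"it" takes "a trail" as antecedent — a donkey pronoun bound across the clause boundary.
Weak reading: every hiker h with some mapped-trail has at least one mapped-trail t such that hiked(h,t).
Per hiker: h1:✗  h3:✓
h1 has no witness among its mapped-trails.

False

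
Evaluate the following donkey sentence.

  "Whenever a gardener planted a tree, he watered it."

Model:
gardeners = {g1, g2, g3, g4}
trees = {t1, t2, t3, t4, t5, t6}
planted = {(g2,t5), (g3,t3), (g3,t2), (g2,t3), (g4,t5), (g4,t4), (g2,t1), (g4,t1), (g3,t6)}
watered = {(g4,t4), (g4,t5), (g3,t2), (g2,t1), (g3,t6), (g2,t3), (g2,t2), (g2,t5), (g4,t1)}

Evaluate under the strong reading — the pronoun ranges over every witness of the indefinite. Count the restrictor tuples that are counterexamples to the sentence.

1

"it" takes "a tree" as antecedent — a donkey pronoun bound across the clause boundary.
Strong reading: for every (g,t) with planted(g,t), watered(g,t).
Restrictor pairs: (g2,t1) ✓  (g2,t3) ✓  (g2,t5) ✓  (g3,t2) ✓  (g3,t3) ✗  (g3,t6) ✓  (g4,t1) ✓  (g4,t4) ✓  (g4,t5) ✓
Counterexamples (restrictor pairs failing the scope): 1.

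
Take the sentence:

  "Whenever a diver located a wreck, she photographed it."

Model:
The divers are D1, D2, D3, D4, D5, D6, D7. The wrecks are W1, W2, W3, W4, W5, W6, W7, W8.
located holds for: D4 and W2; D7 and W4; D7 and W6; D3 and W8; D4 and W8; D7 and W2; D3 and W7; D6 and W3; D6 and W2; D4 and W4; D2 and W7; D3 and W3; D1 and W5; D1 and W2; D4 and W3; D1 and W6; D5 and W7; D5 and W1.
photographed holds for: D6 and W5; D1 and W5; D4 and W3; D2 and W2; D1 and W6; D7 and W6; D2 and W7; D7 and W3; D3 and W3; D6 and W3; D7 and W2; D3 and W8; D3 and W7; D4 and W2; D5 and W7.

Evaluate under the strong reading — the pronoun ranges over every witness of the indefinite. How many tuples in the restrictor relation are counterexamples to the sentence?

6

"it" takes "a wreck" as antecedent — a donkey pronoun bound across the clause boundary.
Strong reading: for every (d,w) with located(d,w), photographed(d,w).
Restrictor pairs: (D1,W2) ✗  (D1,W5) ✓  (D1,W6) ✓  (D2,W7) ✓  (D3,W3) ✓  (D3,W7) ✓  (D3,W8) ✓  (D4,W2) ✓  (D4,W3) ✓  (D4,W4) ✗  (D4,W8) ✗  (D5,W1) ✗  (D5,W7) ✓  (D6,W2) ✗  (D6,W3) ✓  (D7,W2) ✓  (D7,W4) ✗  (D7,W6) ✓
Counterexamples (restrictor pairs failing the scope): 6.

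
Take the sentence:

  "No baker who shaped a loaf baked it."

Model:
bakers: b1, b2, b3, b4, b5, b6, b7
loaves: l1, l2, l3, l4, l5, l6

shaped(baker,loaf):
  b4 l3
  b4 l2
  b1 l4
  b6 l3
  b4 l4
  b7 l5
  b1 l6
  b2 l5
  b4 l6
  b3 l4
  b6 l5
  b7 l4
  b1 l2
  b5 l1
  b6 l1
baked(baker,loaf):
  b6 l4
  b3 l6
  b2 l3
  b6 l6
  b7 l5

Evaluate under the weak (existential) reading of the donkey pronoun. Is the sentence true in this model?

"it" takes "a loaf" as antecedent — a donkey pronoun bound across the clause boundary.
Truth condition: for no (b,l) with shaped(b,l) does baked(b,l) hold.
Restrictor pairs — does the scope hold? (b1,l2):fails  (b1,l4):fails  (b1,l6):fails  (b2,l5):fails  (b3,l4):fails  (b4,l2):fails  (b4,l3):fails  (b4,l4):fails  (b4,l6):fails  (b5,l1):fails  (b6,l1):fails  (b6,l3):fails  (b6,l5):fails  (b7,l4):fails  (b7,l5):holds
Scope holds for 1 pair(s), so the sentence is false.

False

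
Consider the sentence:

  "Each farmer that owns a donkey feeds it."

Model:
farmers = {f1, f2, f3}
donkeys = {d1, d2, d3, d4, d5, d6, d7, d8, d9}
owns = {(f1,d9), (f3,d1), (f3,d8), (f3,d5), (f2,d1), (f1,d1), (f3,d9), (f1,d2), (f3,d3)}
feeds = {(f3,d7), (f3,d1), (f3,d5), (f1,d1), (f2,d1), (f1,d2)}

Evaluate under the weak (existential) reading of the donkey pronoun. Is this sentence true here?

True

"it" takes "a donkey" as antecedent — a donkey pronoun bound across the clause boundary.
Weak reading: every farmer f with some owns-donkey has at least one owns-donkey d such that feeds(f,d).
Per farmer: f1:✓  f2:✓  f3:✓
Every farmer in the restrictor has a witness.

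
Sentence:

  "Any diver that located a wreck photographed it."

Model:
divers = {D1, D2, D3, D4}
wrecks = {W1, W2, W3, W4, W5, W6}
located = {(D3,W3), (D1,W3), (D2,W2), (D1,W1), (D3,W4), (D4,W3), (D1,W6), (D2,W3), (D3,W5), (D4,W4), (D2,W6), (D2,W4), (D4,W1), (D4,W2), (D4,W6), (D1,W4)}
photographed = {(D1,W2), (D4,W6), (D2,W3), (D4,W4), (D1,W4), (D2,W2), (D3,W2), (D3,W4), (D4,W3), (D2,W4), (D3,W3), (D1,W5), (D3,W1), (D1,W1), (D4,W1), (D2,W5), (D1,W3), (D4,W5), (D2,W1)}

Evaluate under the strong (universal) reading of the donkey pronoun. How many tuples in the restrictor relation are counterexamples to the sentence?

4

"it" takes "a wreck" as antecedent — a donkey pronoun bound across the clause boundary.
Strong reading: for every (d,w) with located(d,w), photographed(d,w).
Restrictor pairs: (D1,W1) ✓  (D1,W3) ✓  (D1,W4) ✓  (D1,W6) ✗  (D2,W2) ✓  (D2,W3) ✓  (D2,W4) ✓  (D2,W6) ✗  (D3,W3) ✓  (D3,W4) ✓  (D3,W5) ✗  (D4,W1) ✓  (D4,W2) ✗  (D4,W3) ✓  (D4,W4) ✓  (D4,W6) ✓
Counterexamples (restrictor pairs failing the scope): 4.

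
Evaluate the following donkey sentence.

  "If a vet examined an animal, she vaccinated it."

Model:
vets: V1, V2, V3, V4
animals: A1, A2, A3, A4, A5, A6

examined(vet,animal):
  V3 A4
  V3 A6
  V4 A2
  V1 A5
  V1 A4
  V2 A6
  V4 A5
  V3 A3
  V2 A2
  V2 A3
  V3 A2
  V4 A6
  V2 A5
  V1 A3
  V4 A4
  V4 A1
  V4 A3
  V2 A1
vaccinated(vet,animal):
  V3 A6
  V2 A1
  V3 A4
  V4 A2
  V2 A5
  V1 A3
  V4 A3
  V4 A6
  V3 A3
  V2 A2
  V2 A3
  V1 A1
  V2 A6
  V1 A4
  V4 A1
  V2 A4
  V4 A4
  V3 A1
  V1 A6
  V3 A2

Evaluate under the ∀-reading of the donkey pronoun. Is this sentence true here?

False

"it" takes "an animal" as antecedent — a donkey pronoun bound across the clause boundary.
Strong reading: for every (v,a) with examined(v,a), vaccinated(v,a).
Restrictor pairs: (V1,A3) ✓  (V1,A4) ✓  (V1,A5) ✗  (V2,A1) ✓  (V2,A2) ✓  (V2,A3) ✓  (V2,A5) ✓  (V2,A6) ✓  (V3,A2) ✓  (V3,A3) ✓  (V3,A4) ✓  (V3,A6) ✓  (V4,A1) ✓  (V4,A2) ✓  (V4,A3) ✓  (V4,A4) ✓  (V4,A5) ✗  (V4,A6) ✓
Counterexample: (V1,A5) is in examined but fails the scope.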